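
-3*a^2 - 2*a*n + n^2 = (-3*a + n)*(a + n)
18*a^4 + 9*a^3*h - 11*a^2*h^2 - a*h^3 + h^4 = (-3*a + h)*(-2*a + h)*(a + h)*(3*a + h)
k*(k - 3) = k^2 - 3*k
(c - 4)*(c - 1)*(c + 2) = c^3 - 3*c^2 - 6*c + 8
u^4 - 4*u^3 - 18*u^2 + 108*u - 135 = (u - 3)^3*(u + 5)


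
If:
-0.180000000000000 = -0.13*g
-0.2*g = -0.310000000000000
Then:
No Solution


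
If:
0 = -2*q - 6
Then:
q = -3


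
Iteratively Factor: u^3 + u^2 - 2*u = (u + 2)*(u^2 - u) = (u - 1)*(u + 2)*(u)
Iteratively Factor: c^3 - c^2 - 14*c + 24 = (c + 4)*(c^2 - 5*c + 6) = (c - 2)*(c + 4)*(c - 3)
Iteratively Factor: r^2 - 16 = (r - 4)*(r + 4)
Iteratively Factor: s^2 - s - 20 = (s - 5)*(s + 4)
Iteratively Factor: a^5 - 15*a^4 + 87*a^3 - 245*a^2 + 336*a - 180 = (a - 2)*(a^4 - 13*a^3 + 61*a^2 - 123*a + 90) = (a - 3)*(a - 2)*(a^3 - 10*a^2 + 31*a - 30) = (a - 3)^2*(a - 2)*(a^2 - 7*a + 10) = (a - 3)^2*(a - 2)^2*(a - 5)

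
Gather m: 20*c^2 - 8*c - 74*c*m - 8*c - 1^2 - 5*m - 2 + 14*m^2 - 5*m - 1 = 20*c^2 - 16*c + 14*m^2 + m*(-74*c - 10) - 4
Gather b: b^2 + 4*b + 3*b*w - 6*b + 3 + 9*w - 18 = b^2 + b*(3*w - 2) + 9*w - 15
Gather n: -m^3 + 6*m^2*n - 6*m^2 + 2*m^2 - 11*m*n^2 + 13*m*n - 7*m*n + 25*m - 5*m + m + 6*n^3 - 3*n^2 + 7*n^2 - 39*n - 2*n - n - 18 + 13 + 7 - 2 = -m^3 - 4*m^2 + 21*m + 6*n^3 + n^2*(4 - 11*m) + n*(6*m^2 + 6*m - 42)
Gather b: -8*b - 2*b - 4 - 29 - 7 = -10*b - 40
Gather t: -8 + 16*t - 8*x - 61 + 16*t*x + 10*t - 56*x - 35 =t*(16*x + 26) - 64*x - 104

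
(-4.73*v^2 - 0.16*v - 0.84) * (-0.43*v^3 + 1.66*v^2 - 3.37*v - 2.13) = 2.0339*v^5 - 7.783*v^4 + 16.0357*v^3 + 9.2197*v^2 + 3.1716*v + 1.7892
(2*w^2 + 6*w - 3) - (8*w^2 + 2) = -6*w^2 + 6*w - 5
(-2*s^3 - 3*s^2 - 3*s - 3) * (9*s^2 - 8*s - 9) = -18*s^5 - 11*s^4 + 15*s^3 + 24*s^2 + 51*s + 27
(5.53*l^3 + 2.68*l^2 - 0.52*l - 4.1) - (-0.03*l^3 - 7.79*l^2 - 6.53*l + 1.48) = 5.56*l^3 + 10.47*l^2 + 6.01*l - 5.58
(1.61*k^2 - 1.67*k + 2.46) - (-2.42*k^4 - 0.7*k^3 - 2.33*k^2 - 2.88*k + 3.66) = 2.42*k^4 + 0.7*k^3 + 3.94*k^2 + 1.21*k - 1.2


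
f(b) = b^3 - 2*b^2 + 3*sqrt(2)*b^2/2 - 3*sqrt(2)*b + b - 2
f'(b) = 3*b^2 - 4*b + 3*sqrt(2)*b - 3*sqrt(2) + 1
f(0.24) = -2.76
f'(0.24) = -3.01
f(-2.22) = -5.14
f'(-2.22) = 11.00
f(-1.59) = -0.56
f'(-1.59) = 3.96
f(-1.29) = 0.24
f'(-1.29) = 1.44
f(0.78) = -3.98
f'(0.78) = -1.23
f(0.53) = -3.54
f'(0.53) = -2.27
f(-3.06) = -19.59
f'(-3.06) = 24.11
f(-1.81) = -1.66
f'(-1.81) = 6.15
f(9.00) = 707.64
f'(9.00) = 241.94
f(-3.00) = -18.18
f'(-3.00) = 23.03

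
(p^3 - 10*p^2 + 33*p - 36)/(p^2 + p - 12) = (p^2 - 7*p + 12)/(p + 4)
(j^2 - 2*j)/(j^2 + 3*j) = (j - 2)/(j + 3)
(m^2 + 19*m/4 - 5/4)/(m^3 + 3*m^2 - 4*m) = (4*m^2 + 19*m - 5)/(4*m*(m^2 + 3*m - 4))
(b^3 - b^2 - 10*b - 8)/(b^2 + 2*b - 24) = (b^2 + 3*b + 2)/(b + 6)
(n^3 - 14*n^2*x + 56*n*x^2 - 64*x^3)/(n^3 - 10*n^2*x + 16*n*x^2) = (n - 4*x)/n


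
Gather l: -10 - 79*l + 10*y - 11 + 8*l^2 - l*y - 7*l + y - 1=8*l^2 + l*(-y - 86) + 11*y - 22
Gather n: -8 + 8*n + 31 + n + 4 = 9*n + 27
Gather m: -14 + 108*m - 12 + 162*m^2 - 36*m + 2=162*m^2 + 72*m - 24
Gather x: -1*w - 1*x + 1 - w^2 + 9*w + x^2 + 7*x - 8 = -w^2 + 8*w + x^2 + 6*x - 7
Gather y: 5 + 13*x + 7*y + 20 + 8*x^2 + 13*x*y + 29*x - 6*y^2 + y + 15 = 8*x^2 + 42*x - 6*y^2 + y*(13*x + 8) + 40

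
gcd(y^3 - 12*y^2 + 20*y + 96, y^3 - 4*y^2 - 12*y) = y^2 - 4*y - 12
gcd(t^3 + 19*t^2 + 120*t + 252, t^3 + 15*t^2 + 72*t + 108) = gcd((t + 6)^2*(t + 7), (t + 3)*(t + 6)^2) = t^2 + 12*t + 36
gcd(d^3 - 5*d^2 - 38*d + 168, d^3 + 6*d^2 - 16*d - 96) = d^2 + 2*d - 24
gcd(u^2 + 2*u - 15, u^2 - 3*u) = u - 3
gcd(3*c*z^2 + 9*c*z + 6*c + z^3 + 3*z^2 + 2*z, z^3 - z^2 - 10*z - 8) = z^2 + 3*z + 2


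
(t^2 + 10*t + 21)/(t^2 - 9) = (t + 7)/(t - 3)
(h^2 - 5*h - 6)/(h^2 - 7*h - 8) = (h - 6)/(h - 8)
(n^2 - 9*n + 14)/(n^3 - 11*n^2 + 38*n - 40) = (n - 7)/(n^2 - 9*n + 20)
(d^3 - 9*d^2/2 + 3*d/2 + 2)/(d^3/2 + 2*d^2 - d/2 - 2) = (2*d^2 - 7*d - 4)/(d^2 + 5*d + 4)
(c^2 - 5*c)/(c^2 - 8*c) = (c - 5)/(c - 8)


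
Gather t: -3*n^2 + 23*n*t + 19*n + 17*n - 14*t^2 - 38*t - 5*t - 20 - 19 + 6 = -3*n^2 + 36*n - 14*t^2 + t*(23*n - 43) - 33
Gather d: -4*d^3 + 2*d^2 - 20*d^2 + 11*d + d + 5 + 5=-4*d^3 - 18*d^2 + 12*d + 10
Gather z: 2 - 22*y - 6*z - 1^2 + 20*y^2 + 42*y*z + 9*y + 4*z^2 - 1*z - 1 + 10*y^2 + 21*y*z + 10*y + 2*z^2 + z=30*y^2 - 3*y + 6*z^2 + z*(63*y - 6)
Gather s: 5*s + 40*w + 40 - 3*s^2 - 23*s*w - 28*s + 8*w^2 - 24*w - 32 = -3*s^2 + s*(-23*w - 23) + 8*w^2 + 16*w + 8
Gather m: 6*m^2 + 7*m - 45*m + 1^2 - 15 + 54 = 6*m^2 - 38*m + 40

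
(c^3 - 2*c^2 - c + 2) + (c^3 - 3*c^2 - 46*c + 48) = 2*c^3 - 5*c^2 - 47*c + 50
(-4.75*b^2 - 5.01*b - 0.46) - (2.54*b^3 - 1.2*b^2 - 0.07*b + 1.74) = -2.54*b^3 - 3.55*b^2 - 4.94*b - 2.2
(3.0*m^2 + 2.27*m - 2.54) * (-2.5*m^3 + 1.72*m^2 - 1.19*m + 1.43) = -7.5*m^5 - 0.515*m^4 + 6.6844*m^3 - 2.7801*m^2 + 6.2687*m - 3.6322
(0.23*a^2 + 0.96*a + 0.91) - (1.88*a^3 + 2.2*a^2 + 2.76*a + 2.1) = -1.88*a^3 - 1.97*a^2 - 1.8*a - 1.19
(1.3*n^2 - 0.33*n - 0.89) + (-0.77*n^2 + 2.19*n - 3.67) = 0.53*n^2 + 1.86*n - 4.56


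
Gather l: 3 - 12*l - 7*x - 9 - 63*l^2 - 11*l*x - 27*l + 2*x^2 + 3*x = -63*l^2 + l*(-11*x - 39) + 2*x^2 - 4*x - 6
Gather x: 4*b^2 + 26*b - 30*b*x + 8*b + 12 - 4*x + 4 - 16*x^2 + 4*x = 4*b^2 - 30*b*x + 34*b - 16*x^2 + 16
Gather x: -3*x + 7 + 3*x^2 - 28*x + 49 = 3*x^2 - 31*x + 56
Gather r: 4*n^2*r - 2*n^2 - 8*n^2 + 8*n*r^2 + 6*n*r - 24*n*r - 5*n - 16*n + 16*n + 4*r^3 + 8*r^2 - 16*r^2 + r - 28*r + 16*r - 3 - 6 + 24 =-10*n^2 - 5*n + 4*r^3 + r^2*(8*n - 8) + r*(4*n^2 - 18*n - 11) + 15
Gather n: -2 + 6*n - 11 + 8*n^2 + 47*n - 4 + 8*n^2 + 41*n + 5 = 16*n^2 + 94*n - 12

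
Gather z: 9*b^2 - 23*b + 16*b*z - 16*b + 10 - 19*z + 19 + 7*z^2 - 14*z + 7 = 9*b^2 - 39*b + 7*z^2 + z*(16*b - 33) + 36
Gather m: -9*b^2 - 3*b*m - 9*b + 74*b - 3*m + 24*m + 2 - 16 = -9*b^2 + 65*b + m*(21 - 3*b) - 14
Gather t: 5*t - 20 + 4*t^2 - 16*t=4*t^2 - 11*t - 20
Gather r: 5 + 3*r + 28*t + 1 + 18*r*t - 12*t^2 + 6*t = r*(18*t + 3) - 12*t^2 + 34*t + 6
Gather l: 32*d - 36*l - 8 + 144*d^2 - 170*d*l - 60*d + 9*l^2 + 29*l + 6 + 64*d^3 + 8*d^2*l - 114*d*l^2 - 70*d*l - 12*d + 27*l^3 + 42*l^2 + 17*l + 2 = 64*d^3 + 144*d^2 - 40*d + 27*l^3 + l^2*(51 - 114*d) + l*(8*d^2 - 240*d + 10)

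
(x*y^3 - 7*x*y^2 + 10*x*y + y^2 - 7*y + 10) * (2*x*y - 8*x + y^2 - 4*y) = 2*x^2*y^4 - 22*x^2*y^3 + 76*x^2*y^2 - 80*x^2*y + x*y^5 - 11*x*y^4 + 40*x*y^3 - 62*x*y^2 + 76*x*y - 80*x + y^4 - 11*y^3 + 38*y^2 - 40*y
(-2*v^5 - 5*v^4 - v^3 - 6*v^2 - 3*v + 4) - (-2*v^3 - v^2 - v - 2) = -2*v^5 - 5*v^4 + v^3 - 5*v^2 - 2*v + 6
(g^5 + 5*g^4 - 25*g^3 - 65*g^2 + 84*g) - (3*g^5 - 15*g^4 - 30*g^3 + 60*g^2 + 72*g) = -2*g^5 + 20*g^4 + 5*g^3 - 125*g^2 + 12*g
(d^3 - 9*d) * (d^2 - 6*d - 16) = d^5 - 6*d^4 - 25*d^3 + 54*d^2 + 144*d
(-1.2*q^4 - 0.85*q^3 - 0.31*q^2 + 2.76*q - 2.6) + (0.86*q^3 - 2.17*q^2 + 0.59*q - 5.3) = -1.2*q^4 + 0.01*q^3 - 2.48*q^2 + 3.35*q - 7.9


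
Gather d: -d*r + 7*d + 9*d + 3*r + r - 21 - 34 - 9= d*(16 - r) + 4*r - 64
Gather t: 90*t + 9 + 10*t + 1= 100*t + 10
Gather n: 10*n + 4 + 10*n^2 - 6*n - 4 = 10*n^2 + 4*n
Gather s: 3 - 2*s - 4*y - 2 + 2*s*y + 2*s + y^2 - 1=2*s*y + y^2 - 4*y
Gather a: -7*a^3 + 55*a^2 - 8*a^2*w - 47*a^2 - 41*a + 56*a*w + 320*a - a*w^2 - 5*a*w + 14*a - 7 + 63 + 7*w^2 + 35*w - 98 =-7*a^3 + a^2*(8 - 8*w) + a*(-w^2 + 51*w + 293) + 7*w^2 + 35*w - 42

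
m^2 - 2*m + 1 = (m - 1)^2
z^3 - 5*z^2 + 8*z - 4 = (z - 2)^2*(z - 1)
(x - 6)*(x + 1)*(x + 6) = x^3 + x^2 - 36*x - 36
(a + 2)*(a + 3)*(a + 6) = a^3 + 11*a^2 + 36*a + 36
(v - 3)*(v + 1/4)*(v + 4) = v^3 + 5*v^2/4 - 47*v/4 - 3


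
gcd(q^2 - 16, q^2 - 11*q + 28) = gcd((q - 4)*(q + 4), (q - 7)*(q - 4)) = q - 4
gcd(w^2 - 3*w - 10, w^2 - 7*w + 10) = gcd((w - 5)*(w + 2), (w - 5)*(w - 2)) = w - 5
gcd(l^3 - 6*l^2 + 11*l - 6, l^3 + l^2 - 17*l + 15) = l^2 - 4*l + 3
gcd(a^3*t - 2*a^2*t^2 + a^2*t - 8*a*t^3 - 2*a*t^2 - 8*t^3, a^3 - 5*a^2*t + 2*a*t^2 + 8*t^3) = -a + 4*t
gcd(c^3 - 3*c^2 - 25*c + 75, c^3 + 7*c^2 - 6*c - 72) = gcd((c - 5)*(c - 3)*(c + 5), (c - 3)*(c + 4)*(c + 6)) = c - 3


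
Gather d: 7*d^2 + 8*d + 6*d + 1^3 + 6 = 7*d^2 + 14*d + 7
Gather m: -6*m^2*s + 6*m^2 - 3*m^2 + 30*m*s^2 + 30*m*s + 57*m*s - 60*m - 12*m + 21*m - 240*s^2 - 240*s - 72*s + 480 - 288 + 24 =m^2*(3 - 6*s) + m*(30*s^2 + 87*s - 51) - 240*s^2 - 312*s + 216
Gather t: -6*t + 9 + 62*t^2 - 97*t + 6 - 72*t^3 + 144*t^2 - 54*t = -72*t^3 + 206*t^2 - 157*t + 15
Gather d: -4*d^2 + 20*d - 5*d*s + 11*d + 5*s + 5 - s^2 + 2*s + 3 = -4*d^2 + d*(31 - 5*s) - s^2 + 7*s + 8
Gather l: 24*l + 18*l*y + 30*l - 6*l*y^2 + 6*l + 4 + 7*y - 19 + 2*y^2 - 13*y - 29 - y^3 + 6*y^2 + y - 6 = l*(-6*y^2 + 18*y + 60) - y^3 + 8*y^2 - 5*y - 50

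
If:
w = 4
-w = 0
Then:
No Solution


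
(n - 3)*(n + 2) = n^2 - n - 6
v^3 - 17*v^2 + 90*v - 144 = (v - 8)*(v - 6)*(v - 3)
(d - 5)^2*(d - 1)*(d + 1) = d^4 - 10*d^3 + 24*d^2 + 10*d - 25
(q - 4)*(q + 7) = q^2 + 3*q - 28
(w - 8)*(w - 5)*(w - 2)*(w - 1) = w^4 - 16*w^3 + 81*w^2 - 146*w + 80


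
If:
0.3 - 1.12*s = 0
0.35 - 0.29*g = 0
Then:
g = 1.21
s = 0.27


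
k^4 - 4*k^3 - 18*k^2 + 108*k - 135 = (k - 3)^3*(k + 5)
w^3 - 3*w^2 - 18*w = w*(w - 6)*(w + 3)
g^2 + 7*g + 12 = (g + 3)*(g + 4)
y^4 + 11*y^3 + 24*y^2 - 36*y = y*(y - 1)*(y + 6)^2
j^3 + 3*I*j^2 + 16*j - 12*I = (j - 2*I)*(j - I)*(j + 6*I)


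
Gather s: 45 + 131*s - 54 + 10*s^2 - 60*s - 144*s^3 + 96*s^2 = -144*s^3 + 106*s^2 + 71*s - 9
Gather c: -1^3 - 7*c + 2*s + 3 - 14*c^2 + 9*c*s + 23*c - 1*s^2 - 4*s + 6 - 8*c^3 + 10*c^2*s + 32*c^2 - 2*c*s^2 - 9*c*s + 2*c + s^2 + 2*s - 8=-8*c^3 + c^2*(10*s + 18) + c*(18 - 2*s^2)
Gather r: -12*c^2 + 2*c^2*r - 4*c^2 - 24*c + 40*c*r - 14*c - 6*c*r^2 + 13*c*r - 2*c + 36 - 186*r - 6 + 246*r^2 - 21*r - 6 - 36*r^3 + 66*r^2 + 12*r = -16*c^2 - 40*c - 36*r^3 + r^2*(312 - 6*c) + r*(2*c^2 + 53*c - 195) + 24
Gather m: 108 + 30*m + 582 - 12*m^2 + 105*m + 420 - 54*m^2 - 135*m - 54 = 1056 - 66*m^2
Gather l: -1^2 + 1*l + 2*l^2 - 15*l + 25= 2*l^2 - 14*l + 24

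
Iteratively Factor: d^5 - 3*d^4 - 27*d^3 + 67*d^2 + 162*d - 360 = (d - 5)*(d^4 + 2*d^3 - 17*d^2 - 18*d + 72) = (d - 5)*(d + 3)*(d^3 - d^2 - 14*d + 24) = (d - 5)*(d - 3)*(d + 3)*(d^2 + 2*d - 8) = (d - 5)*(d - 3)*(d + 3)*(d + 4)*(d - 2)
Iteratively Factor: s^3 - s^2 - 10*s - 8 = (s - 4)*(s^2 + 3*s + 2) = (s - 4)*(s + 2)*(s + 1)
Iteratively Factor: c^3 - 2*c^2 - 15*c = (c + 3)*(c^2 - 5*c) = c*(c + 3)*(c - 5)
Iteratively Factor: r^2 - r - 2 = (r - 2)*(r + 1)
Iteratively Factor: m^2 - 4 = (m + 2)*(m - 2)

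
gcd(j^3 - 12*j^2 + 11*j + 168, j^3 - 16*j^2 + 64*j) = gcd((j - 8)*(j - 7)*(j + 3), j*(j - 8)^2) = j - 8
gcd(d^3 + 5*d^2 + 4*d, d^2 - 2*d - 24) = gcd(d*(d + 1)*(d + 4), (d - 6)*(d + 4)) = d + 4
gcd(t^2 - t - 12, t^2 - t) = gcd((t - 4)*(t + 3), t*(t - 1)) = 1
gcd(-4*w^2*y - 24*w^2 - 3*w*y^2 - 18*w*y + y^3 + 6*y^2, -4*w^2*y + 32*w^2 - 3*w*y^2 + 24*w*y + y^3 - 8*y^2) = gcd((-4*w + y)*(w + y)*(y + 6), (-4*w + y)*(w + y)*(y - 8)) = -4*w^2 - 3*w*y + y^2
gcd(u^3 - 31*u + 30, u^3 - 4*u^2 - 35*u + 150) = u^2 + u - 30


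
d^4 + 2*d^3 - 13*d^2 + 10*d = d*(d - 2)*(d - 1)*(d + 5)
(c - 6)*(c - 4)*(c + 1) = c^3 - 9*c^2 + 14*c + 24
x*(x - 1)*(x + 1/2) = x^3 - x^2/2 - x/2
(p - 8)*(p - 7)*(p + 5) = p^3 - 10*p^2 - 19*p + 280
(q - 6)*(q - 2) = q^2 - 8*q + 12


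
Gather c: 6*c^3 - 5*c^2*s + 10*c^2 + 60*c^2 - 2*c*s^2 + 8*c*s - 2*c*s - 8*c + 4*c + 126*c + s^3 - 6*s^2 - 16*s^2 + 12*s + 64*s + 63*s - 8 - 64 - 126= 6*c^3 + c^2*(70 - 5*s) + c*(-2*s^2 + 6*s + 122) + s^3 - 22*s^2 + 139*s - 198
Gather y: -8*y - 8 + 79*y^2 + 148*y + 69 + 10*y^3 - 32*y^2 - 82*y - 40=10*y^3 + 47*y^2 + 58*y + 21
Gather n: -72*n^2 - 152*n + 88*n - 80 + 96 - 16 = -72*n^2 - 64*n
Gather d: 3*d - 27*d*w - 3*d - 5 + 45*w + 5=-27*d*w + 45*w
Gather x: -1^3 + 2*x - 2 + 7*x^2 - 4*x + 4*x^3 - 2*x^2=4*x^3 + 5*x^2 - 2*x - 3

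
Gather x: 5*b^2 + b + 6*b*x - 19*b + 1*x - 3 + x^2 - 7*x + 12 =5*b^2 - 18*b + x^2 + x*(6*b - 6) + 9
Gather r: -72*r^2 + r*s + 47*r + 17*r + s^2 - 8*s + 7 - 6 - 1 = -72*r^2 + r*(s + 64) + s^2 - 8*s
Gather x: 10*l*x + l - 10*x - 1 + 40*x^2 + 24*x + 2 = l + 40*x^2 + x*(10*l + 14) + 1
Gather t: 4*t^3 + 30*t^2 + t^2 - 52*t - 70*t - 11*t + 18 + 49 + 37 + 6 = 4*t^3 + 31*t^2 - 133*t + 110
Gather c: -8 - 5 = -13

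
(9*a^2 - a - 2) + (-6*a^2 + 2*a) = 3*a^2 + a - 2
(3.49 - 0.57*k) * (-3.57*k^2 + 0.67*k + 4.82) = 2.0349*k^3 - 12.8412*k^2 - 0.4091*k + 16.8218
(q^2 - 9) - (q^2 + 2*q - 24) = 15 - 2*q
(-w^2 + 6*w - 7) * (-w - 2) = w^3 - 4*w^2 - 5*w + 14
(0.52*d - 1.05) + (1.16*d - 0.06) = 1.68*d - 1.11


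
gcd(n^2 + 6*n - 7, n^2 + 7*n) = n + 7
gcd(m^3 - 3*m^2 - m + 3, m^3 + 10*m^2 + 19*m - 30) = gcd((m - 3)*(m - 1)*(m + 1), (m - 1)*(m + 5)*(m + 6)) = m - 1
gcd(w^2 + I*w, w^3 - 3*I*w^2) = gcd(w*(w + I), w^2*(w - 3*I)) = w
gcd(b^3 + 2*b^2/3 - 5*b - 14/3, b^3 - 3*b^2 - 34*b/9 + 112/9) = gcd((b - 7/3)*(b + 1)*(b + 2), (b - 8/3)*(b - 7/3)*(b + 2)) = b^2 - b/3 - 14/3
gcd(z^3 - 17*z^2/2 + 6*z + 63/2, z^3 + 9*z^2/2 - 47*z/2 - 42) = z + 3/2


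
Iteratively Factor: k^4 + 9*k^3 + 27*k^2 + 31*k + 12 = (k + 1)*(k^3 + 8*k^2 + 19*k + 12) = (k + 1)*(k + 3)*(k^2 + 5*k + 4) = (k + 1)^2*(k + 3)*(k + 4)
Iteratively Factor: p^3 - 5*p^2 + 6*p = (p)*(p^2 - 5*p + 6) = p*(p - 2)*(p - 3)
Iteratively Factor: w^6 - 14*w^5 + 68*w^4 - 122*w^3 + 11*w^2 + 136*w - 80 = (w - 1)*(w^5 - 13*w^4 + 55*w^3 - 67*w^2 - 56*w + 80) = (w - 4)*(w - 1)*(w^4 - 9*w^3 + 19*w^2 + 9*w - 20) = (w - 4)^2*(w - 1)*(w^3 - 5*w^2 - w + 5) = (w - 4)^2*(w - 1)^2*(w^2 - 4*w - 5) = (w - 4)^2*(w - 1)^2*(w + 1)*(w - 5)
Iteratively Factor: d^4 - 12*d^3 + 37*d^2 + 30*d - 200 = (d + 2)*(d^3 - 14*d^2 + 65*d - 100) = (d - 5)*(d + 2)*(d^2 - 9*d + 20) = (d - 5)^2*(d + 2)*(d - 4)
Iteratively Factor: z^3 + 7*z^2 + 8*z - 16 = (z + 4)*(z^2 + 3*z - 4) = (z + 4)^2*(z - 1)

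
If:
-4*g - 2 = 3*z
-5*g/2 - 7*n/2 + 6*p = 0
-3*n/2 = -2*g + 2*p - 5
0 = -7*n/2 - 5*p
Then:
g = -770/313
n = 250/313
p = -175/313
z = 818/313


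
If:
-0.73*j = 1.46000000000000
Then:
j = -2.00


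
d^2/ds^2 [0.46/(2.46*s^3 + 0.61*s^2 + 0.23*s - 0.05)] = (-(6.7896*s + 0.5612)*(2.46*s^3 + 0.61*s^2 + 0.23*s - 0.05) + 0.46*(7.38*s^2 + 1.22*s + 0.23)*(14.76*s^2 + 2.44*s + 0.46))/(2.46*s^3 + 0.61*s^2 + 0.23*s - 0.05)^3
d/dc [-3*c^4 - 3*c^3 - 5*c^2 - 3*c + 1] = -12*c^3 - 9*c^2 - 10*c - 3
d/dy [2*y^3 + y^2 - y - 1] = 6*y^2 + 2*y - 1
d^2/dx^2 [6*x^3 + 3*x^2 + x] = 36*x + 6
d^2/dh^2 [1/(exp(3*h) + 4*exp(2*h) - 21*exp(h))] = ((-9*exp(2*h) - 16*exp(h) + 21)*(exp(2*h) + 4*exp(h) - 21) + 2*(3*exp(2*h) + 8*exp(h) - 21)^2)*exp(-h)/(exp(2*h) + 4*exp(h) - 21)^3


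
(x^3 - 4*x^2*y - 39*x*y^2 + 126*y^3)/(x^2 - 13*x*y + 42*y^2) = (x^2 + 3*x*y - 18*y^2)/(x - 6*y)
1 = 1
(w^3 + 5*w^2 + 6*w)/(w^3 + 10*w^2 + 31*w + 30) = w/(w + 5)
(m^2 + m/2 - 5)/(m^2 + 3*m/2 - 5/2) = (m - 2)/(m - 1)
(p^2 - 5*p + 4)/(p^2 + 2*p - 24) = (p - 1)/(p + 6)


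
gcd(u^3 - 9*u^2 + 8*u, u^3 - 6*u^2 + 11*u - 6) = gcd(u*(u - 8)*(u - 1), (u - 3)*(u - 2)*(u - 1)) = u - 1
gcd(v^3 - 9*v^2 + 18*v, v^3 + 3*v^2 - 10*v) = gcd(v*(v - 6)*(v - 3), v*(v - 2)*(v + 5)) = v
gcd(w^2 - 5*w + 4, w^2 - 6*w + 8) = w - 4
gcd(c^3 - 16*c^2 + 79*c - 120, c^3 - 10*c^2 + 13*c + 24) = c^2 - 11*c + 24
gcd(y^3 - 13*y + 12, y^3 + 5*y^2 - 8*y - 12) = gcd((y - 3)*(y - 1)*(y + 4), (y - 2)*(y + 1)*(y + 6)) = 1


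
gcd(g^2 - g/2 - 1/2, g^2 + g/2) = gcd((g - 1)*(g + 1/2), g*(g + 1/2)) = g + 1/2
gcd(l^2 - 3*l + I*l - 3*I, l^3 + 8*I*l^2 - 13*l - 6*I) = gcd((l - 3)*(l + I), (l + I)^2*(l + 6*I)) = l + I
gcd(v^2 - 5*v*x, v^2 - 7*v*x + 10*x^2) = -v + 5*x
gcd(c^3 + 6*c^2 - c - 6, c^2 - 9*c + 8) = c - 1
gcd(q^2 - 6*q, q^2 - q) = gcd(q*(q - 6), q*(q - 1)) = q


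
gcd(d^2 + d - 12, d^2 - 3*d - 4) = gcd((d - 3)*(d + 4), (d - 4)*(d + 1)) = 1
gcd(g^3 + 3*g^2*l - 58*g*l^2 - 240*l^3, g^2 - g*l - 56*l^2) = g - 8*l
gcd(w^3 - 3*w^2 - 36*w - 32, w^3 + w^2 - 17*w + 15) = 1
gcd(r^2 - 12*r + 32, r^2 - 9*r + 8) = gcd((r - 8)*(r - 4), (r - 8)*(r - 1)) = r - 8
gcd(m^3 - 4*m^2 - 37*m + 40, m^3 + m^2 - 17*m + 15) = m^2 + 4*m - 5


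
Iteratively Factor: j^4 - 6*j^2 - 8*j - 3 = (j - 3)*(j^3 + 3*j^2 + 3*j + 1) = (j - 3)*(j + 1)*(j^2 + 2*j + 1) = (j - 3)*(j + 1)^2*(j + 1)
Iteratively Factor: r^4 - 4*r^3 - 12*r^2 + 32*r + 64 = (r + 2)*(r^3 - 6*r^2 + 32) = (r + 2)^2*(r^2 - 8*r + 16) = (r - 4)*(r + 2)^2*(r - 4)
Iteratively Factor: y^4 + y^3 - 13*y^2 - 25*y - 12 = (y + 3)*(y^3 - 2*y^2 - 7*y - 4) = (y + 1)*(y + 3)*(y^2 - 3*y - 4) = (y + 1)^2*(y + 3)*(y - 4)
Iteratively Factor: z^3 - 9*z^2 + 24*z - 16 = (z - 4)*(z^2 - 5*z + 4) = (z - 4)^2*(z - 1)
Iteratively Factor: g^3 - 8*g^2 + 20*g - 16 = (g - 2)*(g^2 - 6*g + 8) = (g - 2)^2*(g - 4)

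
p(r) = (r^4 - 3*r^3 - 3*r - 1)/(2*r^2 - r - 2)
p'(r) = (1 - 4*r)*(r^4 - 3*r^3 - 3*r - 1)/(2*r^2 - r - 2)^2 + (4*r^3 - 9*r^2 - 3)/(2*r^2 - r - 2) = (4*r^5 - 9*r^4 - 2*r^3 + 24*r^2 + 4*r + 5)/(4*r^4 - 4*r^3 - 7*r^2 + 4*r + 4)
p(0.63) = 1.90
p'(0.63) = 4.60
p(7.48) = 18.08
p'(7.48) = 6.29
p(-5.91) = 25.16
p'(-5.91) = -7.09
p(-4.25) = 14.81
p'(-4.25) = -5.37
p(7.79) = 20.08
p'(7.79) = 6.60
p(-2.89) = 8.52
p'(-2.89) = -3.85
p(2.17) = -3.05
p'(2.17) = 3.60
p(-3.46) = 10.90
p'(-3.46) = -4.51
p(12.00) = 56.62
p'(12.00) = 10.77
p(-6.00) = 25.80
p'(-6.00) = -7.18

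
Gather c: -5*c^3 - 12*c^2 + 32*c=-5*c^3 - 12*c^2 + 32*c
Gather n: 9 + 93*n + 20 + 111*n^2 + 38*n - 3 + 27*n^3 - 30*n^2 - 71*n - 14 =27*n^3 + 81*n^2 + 60*n + 12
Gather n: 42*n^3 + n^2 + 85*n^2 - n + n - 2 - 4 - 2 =42*n^3 + 86*n^2 - 8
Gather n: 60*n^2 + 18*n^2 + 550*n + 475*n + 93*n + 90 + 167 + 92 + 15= 78*n^2 + 1118*n + 364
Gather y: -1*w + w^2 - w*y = w^2 - w*y - w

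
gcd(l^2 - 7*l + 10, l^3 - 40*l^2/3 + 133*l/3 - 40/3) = l - 5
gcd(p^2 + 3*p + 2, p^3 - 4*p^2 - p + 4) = p + 1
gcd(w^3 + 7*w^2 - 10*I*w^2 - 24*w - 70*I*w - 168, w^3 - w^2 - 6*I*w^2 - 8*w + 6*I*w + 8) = w - 4*I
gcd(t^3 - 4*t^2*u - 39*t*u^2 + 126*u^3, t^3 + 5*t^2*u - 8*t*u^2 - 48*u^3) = t - 3*u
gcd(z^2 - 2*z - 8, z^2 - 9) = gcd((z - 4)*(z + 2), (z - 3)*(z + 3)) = 1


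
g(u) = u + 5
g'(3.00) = 1.00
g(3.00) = 8.00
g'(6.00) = 1.00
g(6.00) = 11.00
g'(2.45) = 1.00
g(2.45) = 7.45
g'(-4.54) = 1.00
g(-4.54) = 0.46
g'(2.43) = 1.00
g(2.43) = 7.43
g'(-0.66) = 1.00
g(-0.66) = 4.34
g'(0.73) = 1.00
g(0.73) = 5.73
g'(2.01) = 1.00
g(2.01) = 7.01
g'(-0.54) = 1.00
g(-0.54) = 4.46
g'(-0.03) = 1.00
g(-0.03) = 4.97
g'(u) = 1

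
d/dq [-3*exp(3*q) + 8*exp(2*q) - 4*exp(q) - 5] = (-9*exp(2*q) + 16*exp(q) - 4)*exp(q)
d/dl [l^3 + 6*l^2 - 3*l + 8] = 3*l^2 + 12*l - 3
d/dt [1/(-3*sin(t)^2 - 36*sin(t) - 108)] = 2*cos(t)/(3*(sin(t) + 6)^3)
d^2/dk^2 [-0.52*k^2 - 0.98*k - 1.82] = -1.04000000000000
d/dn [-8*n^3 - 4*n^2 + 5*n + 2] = -24*n^2 - 8*n + 5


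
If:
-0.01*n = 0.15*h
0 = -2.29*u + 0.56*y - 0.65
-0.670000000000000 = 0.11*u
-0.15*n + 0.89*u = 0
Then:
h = 2.41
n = -36.14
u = -6.09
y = -23.75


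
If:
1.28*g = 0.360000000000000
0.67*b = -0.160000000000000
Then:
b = -0.24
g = 0.28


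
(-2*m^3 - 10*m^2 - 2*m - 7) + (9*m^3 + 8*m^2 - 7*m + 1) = 7*m^3 - 2*m^2 - 9*m - 6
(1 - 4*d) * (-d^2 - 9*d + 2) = 4*d^3 + 35*d^2 - 17*d + 2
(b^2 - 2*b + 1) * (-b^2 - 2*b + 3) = -b^4 + 6*b^2 - 8*b + 3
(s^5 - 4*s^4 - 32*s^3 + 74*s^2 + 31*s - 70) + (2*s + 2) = s^5 - 4*s^4 - 32*s^3 + 74*s^2 + 33*s - 68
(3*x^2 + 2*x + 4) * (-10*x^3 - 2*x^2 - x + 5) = -30*x^5 - 26*x^4 - 47*x^3 + 5*x^2 + 6*x + 20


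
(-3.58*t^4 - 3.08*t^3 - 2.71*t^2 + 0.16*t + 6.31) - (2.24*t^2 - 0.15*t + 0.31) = -3.58*t^4 - 3.08*t^3 - 4.95*t^2 + 0.31*t + 6.0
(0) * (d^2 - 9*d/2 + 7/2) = 0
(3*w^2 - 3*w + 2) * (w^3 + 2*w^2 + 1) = 3*w^5 + 3*w^4 - 4*w^3 + 7*w^2 - 3*w + 2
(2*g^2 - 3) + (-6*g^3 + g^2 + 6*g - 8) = -6*g^3 + 3*g^2 + 6*g - 11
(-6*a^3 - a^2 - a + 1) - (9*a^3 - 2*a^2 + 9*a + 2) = -15*a^3 + a^2 - 10*a - 1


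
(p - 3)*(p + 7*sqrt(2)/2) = p^2 - 3*p + 7*sqrt(2)*p/2 - 21*sqrt(2)/2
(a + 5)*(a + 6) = a^2 + 11*a + 30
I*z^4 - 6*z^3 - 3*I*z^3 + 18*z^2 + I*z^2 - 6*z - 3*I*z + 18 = (z - 3)*(z + I)*(z + 6*I)*(I*z + 1)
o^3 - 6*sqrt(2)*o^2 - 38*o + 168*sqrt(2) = (o - 7*sqrt(2))*(o - 3*sqrt(2))*(o + 4*sqrt(2))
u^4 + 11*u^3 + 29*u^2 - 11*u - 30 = (u - 1)*(u + 1)*(u + 5)*(u + 6)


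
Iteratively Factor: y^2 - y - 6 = (y - 3)*(y + 2)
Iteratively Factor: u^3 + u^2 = (u)*(u^2 + u) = u^2*(u + 1)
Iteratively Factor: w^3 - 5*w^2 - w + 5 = (w - 1)*(w^2 - 4*w - 5) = (w - 5)*(w - 1)*(w + 1)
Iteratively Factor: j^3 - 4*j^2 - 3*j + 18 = (j - 3)*(j^2 - j - 6) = (j - 3)*(j + 2)*(j - 3)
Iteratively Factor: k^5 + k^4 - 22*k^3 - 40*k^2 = (k - 5)*(k^4 + 6*k^3 + 8*k^2) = (k - 5)*(k + 2)*(k^3 + 4*k^2) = k*(k - 5)*(k + 2)*(k^2 + 4*k) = k*(k - 5)*(k + 2)*(k + 4)*(k)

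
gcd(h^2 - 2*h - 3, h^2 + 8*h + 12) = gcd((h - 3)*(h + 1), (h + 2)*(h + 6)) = 1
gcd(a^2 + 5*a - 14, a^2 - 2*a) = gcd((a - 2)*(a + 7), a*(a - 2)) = a - 2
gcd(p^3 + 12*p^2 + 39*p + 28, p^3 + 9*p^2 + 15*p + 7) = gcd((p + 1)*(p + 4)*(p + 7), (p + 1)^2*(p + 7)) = p^2 + 8*p + 7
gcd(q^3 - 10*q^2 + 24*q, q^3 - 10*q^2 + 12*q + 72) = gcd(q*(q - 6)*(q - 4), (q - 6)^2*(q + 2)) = q - 6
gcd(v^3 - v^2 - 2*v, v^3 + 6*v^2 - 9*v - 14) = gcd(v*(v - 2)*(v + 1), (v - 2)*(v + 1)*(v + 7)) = v^2 - v - 2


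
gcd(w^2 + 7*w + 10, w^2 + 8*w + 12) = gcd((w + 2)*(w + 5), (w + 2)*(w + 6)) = w + 2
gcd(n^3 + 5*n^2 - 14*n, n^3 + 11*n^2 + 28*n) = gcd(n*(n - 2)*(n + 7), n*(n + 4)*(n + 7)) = n^2 + 7*n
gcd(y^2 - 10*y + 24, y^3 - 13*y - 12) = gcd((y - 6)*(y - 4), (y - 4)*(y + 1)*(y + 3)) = y - 4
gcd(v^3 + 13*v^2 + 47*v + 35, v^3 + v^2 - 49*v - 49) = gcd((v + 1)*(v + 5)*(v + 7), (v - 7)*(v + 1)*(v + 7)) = v^2 + 8*v + 7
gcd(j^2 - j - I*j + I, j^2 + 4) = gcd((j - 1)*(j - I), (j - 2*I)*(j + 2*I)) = 1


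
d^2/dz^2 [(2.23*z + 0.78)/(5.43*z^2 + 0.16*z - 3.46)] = ((2.23*z + 0.78)*(10.86*z + 0.16)*(21.72*z + 0.32) - (72.6534*z + 9.1844)*(5.43*z^2 + 0.16*z - 3.46))/(5.43*z^2 + 0.16*z - 3.46)^3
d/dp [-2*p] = -2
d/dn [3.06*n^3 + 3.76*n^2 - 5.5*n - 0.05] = 9.18*n^2 + 7.52*n - 5.5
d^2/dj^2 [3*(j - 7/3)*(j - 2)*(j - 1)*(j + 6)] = 36*j^2 + 12*j - 138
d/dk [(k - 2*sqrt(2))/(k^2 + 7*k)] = (k*(k + 7) - (k - 2*sqrt(2))*(2*k + 7))/(k^2*(k + 7)^2)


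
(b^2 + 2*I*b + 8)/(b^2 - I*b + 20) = (b - 2*I)/(b - 5*I)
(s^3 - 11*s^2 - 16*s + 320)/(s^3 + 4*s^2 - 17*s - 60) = (s^2 - 16*s + 64)/(s^2 - s - 12)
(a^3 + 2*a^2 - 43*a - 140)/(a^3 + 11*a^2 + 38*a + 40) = (a - 7)/(a + 2)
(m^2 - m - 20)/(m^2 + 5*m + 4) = (m - 5)/(m + 1)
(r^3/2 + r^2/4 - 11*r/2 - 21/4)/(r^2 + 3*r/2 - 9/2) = (2*r^2 - 5*r - 7)/(2*(2*r - 3))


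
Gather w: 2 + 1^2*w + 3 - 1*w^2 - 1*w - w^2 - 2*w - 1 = -2*w^2 - 2*w + 4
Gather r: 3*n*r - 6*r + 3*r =r*(3*n - 3)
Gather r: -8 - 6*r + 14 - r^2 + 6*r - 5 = 1 - r^2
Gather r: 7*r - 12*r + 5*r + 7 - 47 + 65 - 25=0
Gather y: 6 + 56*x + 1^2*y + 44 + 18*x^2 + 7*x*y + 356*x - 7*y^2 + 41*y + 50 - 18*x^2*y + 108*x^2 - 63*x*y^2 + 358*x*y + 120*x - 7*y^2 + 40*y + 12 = 126*x^2 + 532*x + y^2*(-63*x - 14) + y*(-18*x^2 + 365*x + 82) + 112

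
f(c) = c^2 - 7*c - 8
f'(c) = 2*c - 7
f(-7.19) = 94.03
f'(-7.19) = -21.38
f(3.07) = -20.07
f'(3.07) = -0.86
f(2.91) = -19.90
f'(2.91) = -1.18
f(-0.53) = -4.01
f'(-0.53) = -8.06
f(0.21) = -9.43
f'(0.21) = -6.58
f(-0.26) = -6.11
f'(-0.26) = -7.52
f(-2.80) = 19.44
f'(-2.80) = -12.60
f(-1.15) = 1.37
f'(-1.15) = -9.30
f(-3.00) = 22.00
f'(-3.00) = -13.00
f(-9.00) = 136.00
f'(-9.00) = -25.00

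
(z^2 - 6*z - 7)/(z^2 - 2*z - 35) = (z + 1)/(z + 5)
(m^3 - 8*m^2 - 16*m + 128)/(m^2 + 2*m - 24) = (m^2 - 4*m - 32)/(m + 6)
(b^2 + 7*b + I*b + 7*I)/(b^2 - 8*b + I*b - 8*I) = (b + 7)/(b - 8)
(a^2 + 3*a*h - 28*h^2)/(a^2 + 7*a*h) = (a - 4*h)/a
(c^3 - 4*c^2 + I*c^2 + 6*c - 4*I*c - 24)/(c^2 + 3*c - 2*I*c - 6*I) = (c^2 + c*(-4 + 3*I) - 12*I)/(c + 3)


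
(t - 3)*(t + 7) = t^2 + 4*t - 21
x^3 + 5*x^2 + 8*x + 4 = (x + 1)*(x + 2)^2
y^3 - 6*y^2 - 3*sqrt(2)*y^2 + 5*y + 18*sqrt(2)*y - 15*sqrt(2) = (y - 5)*(y - 1)*(y - 3*sqrt(2))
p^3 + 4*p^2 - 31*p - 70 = (p - 5)*(p + 2)*(p + 7)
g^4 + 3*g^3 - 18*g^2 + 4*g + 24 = (g - 2)^2*(g + 1)*(g + 6)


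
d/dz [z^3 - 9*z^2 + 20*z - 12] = 3*z^2 - 18*z + 20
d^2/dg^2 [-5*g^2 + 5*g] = -10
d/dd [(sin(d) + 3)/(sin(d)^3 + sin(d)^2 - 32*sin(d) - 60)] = (-2*sin(d)^3 - 10*sin(d)^2 - 6*sin(d) + 36)*cos(d)/(sin(d)^3 + sin(d)^2 - 32*sin(d) - 60)^2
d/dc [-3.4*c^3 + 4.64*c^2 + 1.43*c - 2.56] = -10.2*c^2 + 9.28*c + 1.43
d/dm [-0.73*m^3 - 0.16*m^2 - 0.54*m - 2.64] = -2.19*m^2 - 0.32*m - 0.54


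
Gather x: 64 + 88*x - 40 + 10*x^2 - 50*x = 10*x^2 + 38*x + 24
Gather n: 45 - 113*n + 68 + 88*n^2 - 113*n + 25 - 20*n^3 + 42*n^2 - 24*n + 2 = -20*n^3 + 130*n^2 - 250*n + 140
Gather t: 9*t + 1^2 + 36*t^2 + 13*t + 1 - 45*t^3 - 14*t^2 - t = -45*t^3 + 22*t^2 + 21*t + 2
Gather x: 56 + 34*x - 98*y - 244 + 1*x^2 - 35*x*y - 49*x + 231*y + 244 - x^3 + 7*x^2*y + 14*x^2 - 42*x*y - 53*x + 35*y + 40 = -x^3 + x^2*(7*y + 15) + x*(-77*y - 68) + 168*y + 96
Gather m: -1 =-1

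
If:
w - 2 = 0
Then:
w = 2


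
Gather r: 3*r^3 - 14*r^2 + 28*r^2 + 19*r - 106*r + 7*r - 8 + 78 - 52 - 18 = 3*r^3 + 14*r^2 - 80*r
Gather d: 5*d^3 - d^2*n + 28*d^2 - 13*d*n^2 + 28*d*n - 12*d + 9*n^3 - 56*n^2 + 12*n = 5*d^3 + d^2*(28 - n) + d*(-13*n^2 + 28*n - 12) + 9*n^3 - 56*n^2 + 12*n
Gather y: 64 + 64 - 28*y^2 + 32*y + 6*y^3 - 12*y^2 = 6*y^3 - 40*y^2 + 32*y + 128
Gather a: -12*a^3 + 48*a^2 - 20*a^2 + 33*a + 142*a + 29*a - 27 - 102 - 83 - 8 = -12*a^3 + 28*a^2 + 204*a - 220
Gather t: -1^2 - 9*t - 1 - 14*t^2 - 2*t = -14*t^2 - 11*t - 2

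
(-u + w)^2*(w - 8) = u^2*w - 8*u^2 - 2*u*w^2 + 16*u*w + w^3 - 8*w^2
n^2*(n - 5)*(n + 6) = n^4 + n^3 - 30*n^2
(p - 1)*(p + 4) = p^2 + 3*p - 4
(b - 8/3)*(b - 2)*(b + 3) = b^3 - 5*b^2/3 - 26*b/3 + 16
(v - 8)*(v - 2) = v^2 - 10*v + 16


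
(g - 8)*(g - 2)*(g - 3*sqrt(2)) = g^3 - 10*g^2 - 3*sqrt(2)*g^2 + 16*g + 30*sqrt(2)*g - 48*sqrt(2)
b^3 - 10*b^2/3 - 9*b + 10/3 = (b - 5)*(b - 1/3)*(b + 2)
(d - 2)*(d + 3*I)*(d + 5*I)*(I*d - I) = I*d^4 - 8*d^3 - 3*I*d^3 + 24*d^2 - 13*I*d^2 - 16*d + 45*I*d - 30*I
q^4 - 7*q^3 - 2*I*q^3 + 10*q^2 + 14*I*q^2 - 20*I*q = q*(q - 5)*(q - 2)*(q - 2*I)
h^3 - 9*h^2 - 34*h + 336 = (h - 8)*(h - 7)*(h + 6)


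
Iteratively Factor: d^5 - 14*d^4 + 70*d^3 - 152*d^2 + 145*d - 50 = (d - 1)*(d^4 - 13*d^3 + 57*d^2 - 95*d + 50) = (d - 2)*(d - 1)*(d^3 - 11*d^2 + 35*d - 25) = (d - 2)*(d - 1)^2*(d^2 - 10*d + 25) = (d - 5)*(d - 2)*(d - 1)^2*(d - 5)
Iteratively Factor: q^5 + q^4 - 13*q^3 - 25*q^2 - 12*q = (q + 1)*(q^4 - 13*q^2 - 12*q) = (q + 1)*(q + 3)*(q^3 - 3*q^2 - 4*q) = q*(q + 1)*(q + 3)*(q^2 - 3*q - 4) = q*(q - 4)*(q + 1)*(q + 3)*(q + 1)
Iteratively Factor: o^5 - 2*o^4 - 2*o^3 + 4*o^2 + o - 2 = (o - 1)*(o^4 - o^3 - 3*o^2 + o + 2) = (o - 1)*(o + 1)*(o^3 - 2*o^2 - o + 2) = (o - 1)*(o + 1)^2*(o^2 - 3*o + 2) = (o - 1)^2*(o + 1)^2*(o - 2)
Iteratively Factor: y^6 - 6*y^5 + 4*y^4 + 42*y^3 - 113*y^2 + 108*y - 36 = (y - 2)*(y^5 - 4*y^4 - 4*y^3 + 34*y^2 - 45*y + 18) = (y - 2)^2*(y^4 - 2*y^3 - 8*y^2 + 18*y - 9) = (y - 2)^2*(y - 1)*(y^3 - y^2 - 9*y + 9) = (y - 2)^2*(y - 1)*(y + 3)*(y^2 - 4*y + 3) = (y - 3)*(y - 2)^2*(y - 1)*(y + 3)*(y - 1)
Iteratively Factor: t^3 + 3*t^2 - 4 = (t + 2)*(t^2 + t - 2) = (t + 2)^2*(t - 1)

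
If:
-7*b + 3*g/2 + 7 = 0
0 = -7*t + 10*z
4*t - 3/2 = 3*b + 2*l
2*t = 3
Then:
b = 3/2 - 2*l/3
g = 7/3 - 28*l/9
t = 3/2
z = 21/20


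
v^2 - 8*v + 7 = (v - 7)*(v - 1)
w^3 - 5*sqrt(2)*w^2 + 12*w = w*(w - 3*sqrt(2))*(w - 2*sqrt(2))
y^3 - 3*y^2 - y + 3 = (y - 3)*(y - 1)*(y + 1)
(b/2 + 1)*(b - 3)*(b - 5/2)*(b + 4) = b^4/2 + b^3/4 - 35*b^2/4 + b/2 + 30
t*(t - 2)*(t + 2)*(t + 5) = t^4 + 5*t^3 - 4*t^2 - 20*t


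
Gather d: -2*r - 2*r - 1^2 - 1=-4*r - 2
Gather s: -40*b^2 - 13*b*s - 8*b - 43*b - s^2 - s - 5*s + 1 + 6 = -40*b^2 - 51*b - s^2 + s*(-13*b - 6) + 7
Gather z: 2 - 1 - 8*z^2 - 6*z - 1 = -8*z^2 - 6*z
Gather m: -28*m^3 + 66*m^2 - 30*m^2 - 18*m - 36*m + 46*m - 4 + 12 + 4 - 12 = -28*m^3 + 36*m^2 - 8*m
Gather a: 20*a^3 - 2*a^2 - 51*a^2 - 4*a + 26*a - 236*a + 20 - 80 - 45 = 20*a^3 - 53*a^2 - 214*a - 105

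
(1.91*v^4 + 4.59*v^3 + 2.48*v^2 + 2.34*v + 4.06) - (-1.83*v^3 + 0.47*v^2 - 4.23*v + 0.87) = 1.91*v^4 + 6.42*v^3 + 2.01*v^2 + 6.57*v + 3.19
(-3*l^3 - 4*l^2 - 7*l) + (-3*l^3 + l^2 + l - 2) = -6*l^3 - 3*l^2 - 6*l - 2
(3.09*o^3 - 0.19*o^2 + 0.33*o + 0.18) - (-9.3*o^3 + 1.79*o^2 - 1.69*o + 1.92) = 12.39*o^3 - 1.98*o^2 + 2.02*o - 1.74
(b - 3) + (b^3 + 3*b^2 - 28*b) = b^3 + 3*b^2 - 27*b - 3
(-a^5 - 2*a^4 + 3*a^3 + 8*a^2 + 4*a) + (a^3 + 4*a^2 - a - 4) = -a^5 - 2*a^4 + 4*a^3 + 12*a^2 + 3*a - 4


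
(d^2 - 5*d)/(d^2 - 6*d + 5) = d/(d - 1)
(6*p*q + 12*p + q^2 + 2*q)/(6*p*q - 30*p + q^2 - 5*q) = (q + 2)/(q - 5)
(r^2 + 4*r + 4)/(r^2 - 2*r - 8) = (r + 2)/(r - 4)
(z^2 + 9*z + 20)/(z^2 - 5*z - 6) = (z^2 + 9*z + 20)/(z^2 - 5*z - 6)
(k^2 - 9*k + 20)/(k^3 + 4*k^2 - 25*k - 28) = (k - 5)/(k^2 + 8*k + 7)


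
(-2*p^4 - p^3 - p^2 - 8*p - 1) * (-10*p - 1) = 20*p^5 + 12*p^4 + 11*p^3 + 81*p^2 + 18*p + 1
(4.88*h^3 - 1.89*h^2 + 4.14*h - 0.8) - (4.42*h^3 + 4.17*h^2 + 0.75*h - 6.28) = 0.46*h^3 - 6.06*h^2 + 3.39*h + 5.48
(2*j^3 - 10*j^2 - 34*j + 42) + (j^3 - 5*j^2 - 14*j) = 3*j^3 - 15*j^2 - 48*j + 42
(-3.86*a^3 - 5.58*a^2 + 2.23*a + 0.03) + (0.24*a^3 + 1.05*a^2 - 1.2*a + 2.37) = -3.62*a^3 - 4.53*a^2 + 1.03*a + 2.4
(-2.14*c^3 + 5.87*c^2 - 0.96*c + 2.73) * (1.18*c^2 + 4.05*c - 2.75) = -2.5252*c^5 - 1.7404*c^4 + 28.5257*c^3 - 16.8091*c^2 + 13.6965*c - 7.5075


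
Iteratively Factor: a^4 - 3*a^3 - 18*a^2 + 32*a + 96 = (a - 4)*(a^3 + a^2 - 14*a - 24) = (a - 4)*(a + 3)*(a^2 - 2*a - 8) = (a - 4)^2*(a + 3)*(a + 2)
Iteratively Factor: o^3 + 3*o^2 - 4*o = (o - 1)*(o^2 + 4*o) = (o - 1)*(o + 4)*(o)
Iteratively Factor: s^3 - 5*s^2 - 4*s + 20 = (s + 2)*(s^2 - 7*s + 10) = (s - 5)*(s + 2)*(s - 2)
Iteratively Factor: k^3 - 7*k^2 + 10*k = (k)*(k^2 - 7*k + 10) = k*(k - 5)*(k - 2)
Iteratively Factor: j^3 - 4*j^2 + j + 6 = (j - 3)*(j^2 - j - 2) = (j - 3)*(j + 1)*(j - 2)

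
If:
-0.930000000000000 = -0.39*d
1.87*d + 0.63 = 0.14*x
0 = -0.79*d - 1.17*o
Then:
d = 2.38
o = -1.61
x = 36.35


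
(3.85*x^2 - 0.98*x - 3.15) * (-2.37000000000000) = -9.1245*x^2 + 2.3226*x + 7.4655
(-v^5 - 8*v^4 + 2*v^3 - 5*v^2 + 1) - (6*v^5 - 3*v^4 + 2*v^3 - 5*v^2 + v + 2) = -7*v^5 - 5*v^4 - v - 1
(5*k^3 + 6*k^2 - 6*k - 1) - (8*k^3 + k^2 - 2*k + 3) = -3*k^3 + 5*k^2 - 4*k - 4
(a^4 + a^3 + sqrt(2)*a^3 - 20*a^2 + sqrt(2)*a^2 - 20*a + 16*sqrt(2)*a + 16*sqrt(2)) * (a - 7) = a^5 - 6*a^4 + sqrt(2)*a^4 - 27*a^3 - 6*sqrt(2)*a^3 + 9*sqrt(2)*a^2 + 120*a^2 - 96*sqrt(2)*a + 140*a - 112*sqrt(2)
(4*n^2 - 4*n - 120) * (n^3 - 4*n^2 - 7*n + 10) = 4*n^5 - 20*n^4 - 132*n^3 + 548*n^2 + 800*n - 1200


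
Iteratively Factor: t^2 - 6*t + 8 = (t - 2)*(t - 4)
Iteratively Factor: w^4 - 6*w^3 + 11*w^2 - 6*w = (w)*(w^3 - 6*w^2 + 11*w - 6) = w*(w - 3)*(w^2 - 3*w + 2) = w*(w - 3)*(w - 1)*(w - 2)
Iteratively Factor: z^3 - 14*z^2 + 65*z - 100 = (z - 4)*(z^2 - 10*z + 25) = (z - 5)*(z - 4)*(z - 5)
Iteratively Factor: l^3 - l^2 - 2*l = (l - 2)*(l^2 + l) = (l - 2)*(l + 1)*(l)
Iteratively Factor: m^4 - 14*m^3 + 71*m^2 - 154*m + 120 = (m - 5)*(m^3 - 9*m^2 + 26*m - 24) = (m - 5)*(m - 3)*(m^2 - 6*m + 8) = (m - 5)*(m - 4)*(m - 3)*(m - 2)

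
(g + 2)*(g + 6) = g^2 + 8*g + 12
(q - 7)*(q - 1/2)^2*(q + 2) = q^4 - 6*q^3 - 35*q^2/4 + 51*q/4 - 7/2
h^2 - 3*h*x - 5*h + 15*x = (h - 5)*(h - 3*x)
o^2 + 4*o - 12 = (o - 2)*(o + 6)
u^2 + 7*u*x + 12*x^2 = (u + 3*x)*(u + 4*x)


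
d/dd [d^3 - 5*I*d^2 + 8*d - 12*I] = 3*d^2 - 10*I*d + 8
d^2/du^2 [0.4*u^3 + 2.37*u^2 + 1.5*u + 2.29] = 2.4*u + 4.74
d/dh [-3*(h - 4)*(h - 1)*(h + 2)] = -9*h^2 + 18*h + 18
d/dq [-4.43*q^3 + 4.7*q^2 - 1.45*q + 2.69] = -13.29*q^2 + 9.4*q - 1.45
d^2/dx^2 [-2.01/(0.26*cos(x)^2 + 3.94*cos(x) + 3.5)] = (0.543504*(1 - cos(x)^2)^2 + 6.177132*cos(x)^3 + 24.157788*cos(x)^2 - 40.072164*cos(x) - 59.290176)/(0.26*cos(x)^2 + 3.94*cos(x) + 3.5)^3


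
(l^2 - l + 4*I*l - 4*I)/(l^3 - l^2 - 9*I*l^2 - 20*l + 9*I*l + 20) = (l + 4*I)/(l^2 - 9*I*l - 20)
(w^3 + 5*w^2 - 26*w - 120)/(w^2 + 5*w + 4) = (w^2 + w - 30)/(w + 1)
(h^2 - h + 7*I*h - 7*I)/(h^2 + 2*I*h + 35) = (h - 1)/(h - 5*I)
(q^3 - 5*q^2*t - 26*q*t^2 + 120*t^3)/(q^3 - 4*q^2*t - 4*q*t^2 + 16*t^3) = (q^2 - q*t - 30*t^2)/(q^2 - 4*t^2)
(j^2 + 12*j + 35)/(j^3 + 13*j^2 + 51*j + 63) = (j + 5)/(j^2 + 6*j + 9)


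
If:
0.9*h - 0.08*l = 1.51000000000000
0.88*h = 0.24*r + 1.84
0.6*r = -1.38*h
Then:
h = 1.28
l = -4.42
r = -2.96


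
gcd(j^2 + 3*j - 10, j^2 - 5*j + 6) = j - 2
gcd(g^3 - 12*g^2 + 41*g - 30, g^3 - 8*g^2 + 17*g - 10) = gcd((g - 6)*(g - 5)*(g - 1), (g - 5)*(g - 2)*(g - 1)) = g^2 - 6*g + 5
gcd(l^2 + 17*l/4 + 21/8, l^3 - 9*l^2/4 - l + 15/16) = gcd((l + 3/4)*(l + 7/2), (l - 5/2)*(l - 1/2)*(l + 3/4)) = l + 3/4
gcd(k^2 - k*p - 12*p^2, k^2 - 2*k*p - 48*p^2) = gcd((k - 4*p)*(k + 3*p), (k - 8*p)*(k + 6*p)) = 1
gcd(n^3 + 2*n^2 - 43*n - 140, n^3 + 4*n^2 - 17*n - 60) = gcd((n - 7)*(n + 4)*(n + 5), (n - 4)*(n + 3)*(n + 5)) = n + 5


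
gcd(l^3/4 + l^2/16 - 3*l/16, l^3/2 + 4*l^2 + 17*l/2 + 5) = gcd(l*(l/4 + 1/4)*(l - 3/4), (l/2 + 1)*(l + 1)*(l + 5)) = l + 1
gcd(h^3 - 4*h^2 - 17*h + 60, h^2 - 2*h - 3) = h - 3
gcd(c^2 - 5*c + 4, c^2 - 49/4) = 1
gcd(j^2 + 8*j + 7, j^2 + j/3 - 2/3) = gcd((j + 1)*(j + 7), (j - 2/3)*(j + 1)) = j + 1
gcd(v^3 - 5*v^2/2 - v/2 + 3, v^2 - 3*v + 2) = v - 2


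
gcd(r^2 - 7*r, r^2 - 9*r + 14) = r - 7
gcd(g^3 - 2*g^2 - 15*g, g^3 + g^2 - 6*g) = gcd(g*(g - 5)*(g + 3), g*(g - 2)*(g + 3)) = g^2 + 3*g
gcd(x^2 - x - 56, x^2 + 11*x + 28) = x + 7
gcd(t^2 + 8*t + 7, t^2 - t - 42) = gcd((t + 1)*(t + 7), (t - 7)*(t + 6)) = 1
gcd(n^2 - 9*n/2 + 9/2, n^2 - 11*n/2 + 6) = n - 3/2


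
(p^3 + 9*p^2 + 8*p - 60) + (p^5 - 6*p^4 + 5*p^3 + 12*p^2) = p^5 - 6*p^4 + 6*p^3 + 21*p^2 + 8*p - 60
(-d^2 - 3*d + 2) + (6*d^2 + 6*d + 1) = 5*d^2 + 3*d + 3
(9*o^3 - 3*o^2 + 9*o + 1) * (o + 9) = 9*o^4 + 78*o^3 - 18*o^2 + 82*o + 9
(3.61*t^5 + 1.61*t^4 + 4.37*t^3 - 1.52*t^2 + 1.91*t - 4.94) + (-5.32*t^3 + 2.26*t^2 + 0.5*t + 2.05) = 3.61*t^5 + 1.61*t^4 - 0.95*t^3 + 0.74*t^2 + 2.41*t - 2.89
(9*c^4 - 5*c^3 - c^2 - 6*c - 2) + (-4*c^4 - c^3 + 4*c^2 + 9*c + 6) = 5*c^4 - 6*c^3 + 3*c^2 + 3*c + 4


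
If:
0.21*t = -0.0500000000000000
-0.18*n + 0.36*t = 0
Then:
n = -0.48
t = -0.24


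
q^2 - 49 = (q - 7)*(q + 7)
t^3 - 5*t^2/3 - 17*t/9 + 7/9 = (t - 7/3)*(t - 1/3)*(t + 1)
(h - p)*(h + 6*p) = h^2 + 5*h*p - 6*p^2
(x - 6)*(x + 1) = x^2 - 5*x - 6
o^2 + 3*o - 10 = (o - 2)*(o + 5)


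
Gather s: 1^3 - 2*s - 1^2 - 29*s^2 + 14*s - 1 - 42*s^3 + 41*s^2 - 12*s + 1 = -42*s^3 + 12*s^2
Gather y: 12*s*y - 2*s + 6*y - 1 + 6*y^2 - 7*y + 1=-2*s + 6*y^2 + y*(12*s - 1)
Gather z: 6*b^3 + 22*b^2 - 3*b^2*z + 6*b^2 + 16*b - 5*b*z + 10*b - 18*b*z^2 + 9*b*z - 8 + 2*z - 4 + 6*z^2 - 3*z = 6*b^3 + 28*b^2 + 26*b + z^2*(6 - 18*b) + z*(-3*b^2 + 4*b - 1) - 12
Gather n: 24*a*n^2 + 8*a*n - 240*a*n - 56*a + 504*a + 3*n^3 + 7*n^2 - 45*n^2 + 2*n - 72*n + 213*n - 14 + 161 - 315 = 448*a + 3*n^3 + n^2*(24*a - 38) + n*(143 - 232*a) - 168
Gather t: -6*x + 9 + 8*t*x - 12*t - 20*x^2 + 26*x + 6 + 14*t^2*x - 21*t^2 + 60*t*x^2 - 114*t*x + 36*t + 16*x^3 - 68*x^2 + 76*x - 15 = t^2*(14*x - 21) + t*(60*x^2 - 106*x + 24) + 16*x^3 - 88*x^2 + 96*x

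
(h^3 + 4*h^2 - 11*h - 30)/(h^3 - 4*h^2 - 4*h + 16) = (h^2 + 2*h - 15)/(h^2 - 6*h + 8)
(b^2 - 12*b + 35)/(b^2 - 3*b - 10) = (b - 7)/(b + 2)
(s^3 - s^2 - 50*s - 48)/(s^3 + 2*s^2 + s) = (s^2 - 2*s - 48)/(s*(s + 1))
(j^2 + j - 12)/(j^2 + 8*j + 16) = (j - 3)/(j + 4)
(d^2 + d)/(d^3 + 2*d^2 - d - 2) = d/(d^2 + d - 2)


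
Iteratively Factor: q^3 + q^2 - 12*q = (q + 4)*(q^2 - 3*q) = (q - 3)*(q + 4)*(q)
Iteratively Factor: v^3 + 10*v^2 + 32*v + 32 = (v + 4)*(v^2 + 6*v + 8) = (v + 4)^2*(v + 2)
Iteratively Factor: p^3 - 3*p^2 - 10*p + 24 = (p + 3)*(p^2 - 6*p + 8) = (p - 2)*(p + 3)*(p - 4)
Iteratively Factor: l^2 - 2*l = (l - 2)*(l)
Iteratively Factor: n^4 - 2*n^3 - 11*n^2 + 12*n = (n)*(n^3 - 2*n^2 - 11*n + 12) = n*(n - 1)*(n^2 - n - 12) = n*(n - 4)*(n - 1)*(n + 3)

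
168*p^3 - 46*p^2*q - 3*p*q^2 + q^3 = (-6*p + q)*(-4*p + q)*(7*p + q)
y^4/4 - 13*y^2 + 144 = (y/4 + 1)*(y - 6)*(y - 4)*(y + 6)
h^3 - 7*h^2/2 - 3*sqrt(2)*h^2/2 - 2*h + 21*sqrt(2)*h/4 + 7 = (h - 7/2)*(h - 2*sqrt(2))*(h + sqrt(2)/2)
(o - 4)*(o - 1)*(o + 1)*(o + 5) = o^4 + o^3 - 21*o^2 - o + 20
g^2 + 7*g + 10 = (g + 2)*(g + 5)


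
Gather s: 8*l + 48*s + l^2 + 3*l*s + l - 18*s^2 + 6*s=l^2 + 9*l - 18*s^2 + s*(3*l + 54)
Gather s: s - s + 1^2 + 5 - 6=0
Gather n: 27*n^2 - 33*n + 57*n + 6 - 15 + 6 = 27*n^2 + 24*n - 3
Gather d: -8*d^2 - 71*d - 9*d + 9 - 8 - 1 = -8*d^2 - 80*d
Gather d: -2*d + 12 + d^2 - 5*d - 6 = d^2 - 7*d + 6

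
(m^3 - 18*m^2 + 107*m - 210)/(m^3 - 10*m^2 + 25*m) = (m^2 - 13*m + 42)/(m*(m - 5))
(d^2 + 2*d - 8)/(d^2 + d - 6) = (d + 4)/(d + 3)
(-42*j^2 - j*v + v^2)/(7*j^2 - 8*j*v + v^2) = (6*j + v)/(-j + v)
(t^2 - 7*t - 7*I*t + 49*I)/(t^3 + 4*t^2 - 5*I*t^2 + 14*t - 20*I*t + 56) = (t - 7)/(t^2 + 2*t*(2 + I) + 8*I)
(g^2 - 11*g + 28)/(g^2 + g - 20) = (g - 7)/(g + 5)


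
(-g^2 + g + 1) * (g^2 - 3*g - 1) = -g^4 + 4*g^3 - g^2 - 4*g - 1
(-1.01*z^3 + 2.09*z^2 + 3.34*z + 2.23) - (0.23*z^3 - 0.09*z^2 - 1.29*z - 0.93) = -1.24*z^3 + 2.18*z^2 + 4.63*z + 3.16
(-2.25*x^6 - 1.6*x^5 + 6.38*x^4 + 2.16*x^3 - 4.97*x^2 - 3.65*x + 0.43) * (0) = 0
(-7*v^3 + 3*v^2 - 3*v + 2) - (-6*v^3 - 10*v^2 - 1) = -v^3 + 13*v^2 - 3*v + 3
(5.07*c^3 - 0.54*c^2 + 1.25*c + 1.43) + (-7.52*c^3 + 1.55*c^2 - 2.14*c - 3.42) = -2.45*c^3 + 1.01*c^2 - 0.89*c - 1.99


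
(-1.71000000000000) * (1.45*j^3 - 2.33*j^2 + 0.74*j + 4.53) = -2.4795*j^3 + 3.9843*j^2 - 1.2654*j - 7.7463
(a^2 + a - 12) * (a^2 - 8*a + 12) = a^4 - 7*a^3 - 8*a^2 + 108*a - 144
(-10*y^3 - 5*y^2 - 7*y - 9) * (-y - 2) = 10*y^4 + 25*y^3 + 17*y^2 + 23*y + 18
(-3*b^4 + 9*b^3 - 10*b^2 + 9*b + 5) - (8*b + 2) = -3*b^4 + 9*b^3 - 10*b^2 + b + 3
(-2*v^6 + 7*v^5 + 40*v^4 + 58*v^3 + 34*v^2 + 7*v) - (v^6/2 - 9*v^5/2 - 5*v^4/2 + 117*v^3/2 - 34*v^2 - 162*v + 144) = -5*v^6/2 + 23*v^5/2 + 85*v^4/2 - v^3/2 + 68*v^2 + 169*v - 144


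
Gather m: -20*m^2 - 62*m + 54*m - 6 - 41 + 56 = -20*m^2 - 8*m + 9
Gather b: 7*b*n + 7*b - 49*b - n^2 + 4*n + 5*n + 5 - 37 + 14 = b*(7*n - 42) - n^2 + 9*n - 18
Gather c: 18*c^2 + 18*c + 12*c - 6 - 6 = 18*c^2 + 30*c - 12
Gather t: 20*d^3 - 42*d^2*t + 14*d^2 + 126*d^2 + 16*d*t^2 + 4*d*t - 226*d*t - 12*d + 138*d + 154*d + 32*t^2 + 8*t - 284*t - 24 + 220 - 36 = 20*d^3 + 140*d^2 + 280*d + t^2*(16*d + 32) + t*(-42*d^2 - 222*d - 276) + 160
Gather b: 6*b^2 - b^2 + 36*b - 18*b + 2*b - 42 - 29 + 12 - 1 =5*b^2 + 20*b - 60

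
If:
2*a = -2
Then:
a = -1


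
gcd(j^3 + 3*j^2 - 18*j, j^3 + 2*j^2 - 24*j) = j^2 + 6*j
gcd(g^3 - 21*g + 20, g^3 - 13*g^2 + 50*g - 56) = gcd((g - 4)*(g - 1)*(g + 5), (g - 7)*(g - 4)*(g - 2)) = g - 4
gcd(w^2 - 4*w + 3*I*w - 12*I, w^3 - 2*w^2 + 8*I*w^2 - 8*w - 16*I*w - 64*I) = w - 4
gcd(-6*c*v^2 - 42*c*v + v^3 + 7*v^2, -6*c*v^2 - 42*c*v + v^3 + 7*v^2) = -6*c*v^2 - 42*c*v + v^3 + 7*v^2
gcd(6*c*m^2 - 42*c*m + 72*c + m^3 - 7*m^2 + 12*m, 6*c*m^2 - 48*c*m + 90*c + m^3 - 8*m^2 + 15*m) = 6*c*m - 18*c + m^2 - 3*m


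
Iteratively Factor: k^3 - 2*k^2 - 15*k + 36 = (k - 3)*(k^2 + k - 12) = (k - 3)^2*(k + 4)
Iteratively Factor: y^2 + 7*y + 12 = (y + 4)*(y + 3)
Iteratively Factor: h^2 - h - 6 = (h - 3)*(h + 2)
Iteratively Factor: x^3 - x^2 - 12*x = (x)*(x^2 - x - 12) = x*(x + 3)*(x - 4)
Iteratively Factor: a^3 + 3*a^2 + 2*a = (a + 2)*(a^2 + a) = (a + 1)*(a + 2)*(a)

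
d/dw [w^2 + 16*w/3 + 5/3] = 2*w + 16/3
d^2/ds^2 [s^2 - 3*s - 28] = 2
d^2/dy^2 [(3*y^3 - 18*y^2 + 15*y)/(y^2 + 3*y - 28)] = 72*(5*y^3 - 63*y^2 + 231*y - 357)/(y^6 + 9*y^5 - 57*y^4 - 477*y^3 + 1596*y^2 + 7056*y - 21952)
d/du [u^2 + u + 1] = 2*u + 1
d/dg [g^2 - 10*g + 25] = 2*g - 10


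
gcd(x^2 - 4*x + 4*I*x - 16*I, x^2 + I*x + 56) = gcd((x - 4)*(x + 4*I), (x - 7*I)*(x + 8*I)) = 1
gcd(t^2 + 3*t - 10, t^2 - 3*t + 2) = t - 2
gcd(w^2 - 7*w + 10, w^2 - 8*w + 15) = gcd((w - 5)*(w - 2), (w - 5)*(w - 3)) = w - 5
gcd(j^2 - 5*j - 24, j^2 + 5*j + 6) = j + 3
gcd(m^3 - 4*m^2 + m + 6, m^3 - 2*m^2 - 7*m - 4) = m + 1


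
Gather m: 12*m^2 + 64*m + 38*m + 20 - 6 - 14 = 12*m^2 + 102*m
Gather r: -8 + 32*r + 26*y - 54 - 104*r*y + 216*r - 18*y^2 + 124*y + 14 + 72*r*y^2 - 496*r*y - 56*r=r*(72*y^2 - 600*y + 192) - 18*y^2 + 150*y - 48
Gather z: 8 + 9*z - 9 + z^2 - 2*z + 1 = z^2 + 7*z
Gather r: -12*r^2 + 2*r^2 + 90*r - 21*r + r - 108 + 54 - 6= -10*r^2 + 70*r - 60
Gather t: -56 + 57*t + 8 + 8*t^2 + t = 8*t^2 + 58*t - 48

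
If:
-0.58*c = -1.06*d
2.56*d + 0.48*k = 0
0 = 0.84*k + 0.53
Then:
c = 0.22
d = 0.12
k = -0.63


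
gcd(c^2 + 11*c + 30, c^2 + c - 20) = c + 5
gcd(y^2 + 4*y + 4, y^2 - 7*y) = 1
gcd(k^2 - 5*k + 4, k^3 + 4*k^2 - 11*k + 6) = k - 1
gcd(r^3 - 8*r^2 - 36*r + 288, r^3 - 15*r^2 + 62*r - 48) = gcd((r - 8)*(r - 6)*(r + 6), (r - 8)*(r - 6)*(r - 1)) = r^2 - 14*r + 48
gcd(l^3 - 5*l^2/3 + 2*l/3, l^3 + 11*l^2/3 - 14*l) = l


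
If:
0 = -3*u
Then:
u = 0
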